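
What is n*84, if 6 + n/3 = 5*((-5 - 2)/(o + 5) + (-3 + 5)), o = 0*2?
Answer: -756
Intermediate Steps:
o = 0
n = -9 (n = -18 + 3*(5*((-5 - 2)/(0 + 5) + (-3 + 5))) = -18 + 3*(5*(-7/5 + 2)) = -18 + 3*(5*(3/5)) = -18 + 3*3 = -18 + 9 = -9)
n*84 = -9*84 = -756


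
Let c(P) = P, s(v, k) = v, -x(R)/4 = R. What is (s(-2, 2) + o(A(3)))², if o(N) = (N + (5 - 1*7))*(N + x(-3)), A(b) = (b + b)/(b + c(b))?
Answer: 225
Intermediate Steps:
x(R) = -4*R
A(b) = 1 (A(b) = (b + b)/(b + b) = (2*b)/((2*b)) = (2*b)*(1/(2*b)) = 1)
o(N) = (-2 + N)*(12 + N) (o(N) = (N + (5 - 1*7))*(N - 4*(-3)) = (N + (5 - 7))*(N + 12) = (N - 2)*(12 + N) = (-2 + N)*(12 + N))
(s(-2, 2) + o(A(3)))² = (-2 + (-24 + 1² + 10*1))² = (-2 + (-24 + 1 + 10))² = (-2 - 13)² = (-15)² = 225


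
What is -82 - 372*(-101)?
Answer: 37490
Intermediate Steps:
-82 - 372*(-101) = -82 + 37572 = 37490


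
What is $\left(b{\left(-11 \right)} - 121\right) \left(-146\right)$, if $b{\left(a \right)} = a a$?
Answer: $0$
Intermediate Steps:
$b{\left(a \right)} = a^{2}$
$\left(b{\left(-11 \right)} - 121\right) \left(-146\right) = \left(\left(-11\right)^{2} - 121\right) \left(-146\right) = \left(121 - 121\right) \left(-146\right) = 0 \left(-146\right) = 0$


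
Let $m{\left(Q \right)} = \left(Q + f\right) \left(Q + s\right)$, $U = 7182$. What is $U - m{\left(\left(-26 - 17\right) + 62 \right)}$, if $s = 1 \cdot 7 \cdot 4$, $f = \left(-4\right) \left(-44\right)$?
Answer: $-1983$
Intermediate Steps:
$f = 176$
$s = 28$ ($s = 7 \cdot 4 = 28$)
$m{\left(Q \right)} = \left(28 + Q\right) \left(176 + Q\right)$ ($m{\left(Q \right)} = \left(Q + 176\right) \left(Q + 28\right) = \left(176 + Q\right) \left(28 + Q\right) = \left(28 + Q\right) \left(176 + Q\right)$)
$U - m{\left(\left(-26 - 17\right) + 62 \right)} = 7182 - \left(4928 + \left(\left(-26 - 17\right) + 62\right)^{2} + 204 \left(\left(-26 - 17\right) + 62\right)\right) = 7182 - \left(4928 + \left(-43 + 62\right)^{2} + 204 \left(-43 + 62\right)\right) = 7182 - \left(4928 + 19^{2} + 204 \cdot 19\right) = 7182 - \left(4928 + 361 + 3876\right) = 7182 - 9165 = -1983$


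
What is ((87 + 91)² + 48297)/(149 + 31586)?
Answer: 7271/2885 ≈ 2.5203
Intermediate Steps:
((87 + 91)² + 48297)/(149 + 31586) = (178² + 48297)/31735 = (31684 + 48297)*(1/31735) = 79981*(1/31735) = 7271/2885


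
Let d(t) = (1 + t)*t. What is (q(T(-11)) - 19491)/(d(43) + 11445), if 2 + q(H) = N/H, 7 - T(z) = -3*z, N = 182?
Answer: -19500/13337 ≈ -1.4621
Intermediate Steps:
d(t) = t*(1 + t)
T(z) = 7 + 3*z (T(z) = 7 - (-3)*z = 7 + 3*z)
q(H) = -2 + 182/H
(q(T(-11)) - 19491)/(d(43) + 11445) = ((-2 + 182/(7 + 3*(-11))) - 19491)/(43*(1 + 43) + 11445) = ((-2 + 182/(7 - 33)) - 19491)/(43*44 + 11445) = ((-2 + 182/(-26)) - 19491)/(1892 + 11445) = ((-2 + 182*(-1/26)) - 19491)/13337 = ((-2 - 7) - 19491)*(1/13337) = (-9 - 19491)*(1/13337) = -19500*1/13337 = -19500/13337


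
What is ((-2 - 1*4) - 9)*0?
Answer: 0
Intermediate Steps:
((-2 - 1*4) - 9)*0 = ((-2 - 4) - 9)*0 = (-6 - 9)*0 = -15*0 = 0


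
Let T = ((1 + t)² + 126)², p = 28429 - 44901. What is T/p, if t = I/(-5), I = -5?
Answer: -4225/4118 ≈ -1.0260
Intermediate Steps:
p = -16472
t = 1 (t = -5/(-5) = -5*(-⅕) = 1)
T = 16900 (T = ((1 + 1)² + 126)² = (2² + 126)² = (4 + 126)² = 130² = 16900)
T/p = 16900/(-16472) = 16900*(-1/16472) = -4225/4118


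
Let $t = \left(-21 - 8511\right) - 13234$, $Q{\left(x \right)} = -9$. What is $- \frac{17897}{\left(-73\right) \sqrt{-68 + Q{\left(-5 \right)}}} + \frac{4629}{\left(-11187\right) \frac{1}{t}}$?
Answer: $\frac{33584938}{3729} - \frac{1627 i \sqrt{77}}{511} \approx 9006.4 - 27.939 i$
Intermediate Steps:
$t = -21766$ ($t = -8532 - 13234 = -21766$)
$- \frac{17897}{\left(-73\right) \sqrt{-68 + Q{\left(-5 \right)}}} + \frac{4629}{\left(-11187\right) \frac{1}{t}} = - \frac{17897}{\left(-73\right) \sqrt{-68 - 9}} + \frac{4629}{\left(-11187\right) \frac{1}{-21766}} = - \frac{17897}{\left(-73\right) \sqrt{-77}} + \frac{4629}{\left(-11187\right) \left(- \frac{1}{21766}\right)} = - \frac{17897}{\left(-73\right) i \sqrt{77}} + \frac{4629}{\frac{11187}{21766}} = - \frac{17897}{\left(-73\right) i \sqrt{77}} + 4629 \cdot \frac{21766}{11187} = - 17897 \frac{i \sqrt{77}}{5621} + \frac{33584938}{3729} = - \frac{1627 i \sqrt{77}}{511} + \frac{33584938}{3729} = \frac{33584938}{3729} - \frac{1627 i \sqrt{77}}{511}$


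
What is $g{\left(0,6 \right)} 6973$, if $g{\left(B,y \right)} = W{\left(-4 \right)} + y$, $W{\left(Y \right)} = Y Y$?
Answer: $153406$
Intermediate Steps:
$W{\left(Y \right)} = Y^{2}$
$g{\left(B,y \right)} = 16 + y$ ($g{\left(B,y \right)} = \left(-4\right)^{2} + y = 16 + y$)
$g{\left(0,6 \right)} 6973 = \left(16 + 6\right) 6973 = 22 \cdot 6973 = 153406$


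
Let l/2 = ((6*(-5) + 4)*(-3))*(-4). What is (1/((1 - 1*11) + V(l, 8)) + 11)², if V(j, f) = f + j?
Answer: 47403225/391876 ≈ 120.96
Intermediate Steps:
l = -624 (l = 2*(((6*(-5) + 4)*(-3))*(-4)) = 2*(((-30 + 4)*(-3))*(-4)) = 2*(-26*(-3)*(-4)) = 2*(78*(-4)) = 2*(-312) = -624)
(1/((1 - 1*11) + V(l, 8)) + 11)² = (1/((1 - 1*11) + (8 - 624)) + 11)² = (1/((1 - 11) - 616) + 11)² = (1/(-10 - 616) + 11)² = (1/(-626) + 11)² = (-1/626 + 11)² = (6885/626)² = 47403225/391876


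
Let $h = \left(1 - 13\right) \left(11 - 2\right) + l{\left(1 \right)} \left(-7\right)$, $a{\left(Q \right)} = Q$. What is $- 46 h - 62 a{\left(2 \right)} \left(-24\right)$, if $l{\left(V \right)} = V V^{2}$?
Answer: $8266$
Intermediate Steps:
$l{\left(V \right)} = V^{3}$
$h = -115$ ($h = \left(1 - 13\right) \left(11 - 2\right) + 1^{3} \left(-7\right) = \left(-12\right) 9 + 1 \left(-7\right) = -108 - 7 = -115$)
$- 46 h - 62 a{\left(2 \right)} \left(-24\right) = \left(-46\right) \left(-115\right) - 62 \cdot 2 \left(-24\right) = 5290 - 124 \left(-24\right) = 5290 - -2976 = 5290 + 2976 = 8266$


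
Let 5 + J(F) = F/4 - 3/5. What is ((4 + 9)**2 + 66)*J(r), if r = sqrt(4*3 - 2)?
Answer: -1316 + 235*sqrt(10)/4 ≈ -1130.2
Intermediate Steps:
r = sqrt(10) (r = sqrt(12 - 2) = sqrt(10) ≈ 3.1623)
J(F) = -28/5 + F/4 (J(F) = -5 + (F/4 - 3/5) = -5 + (-3/5 + F/4) = -28/5 + F/4)
((4 + 9)**2 + 66)*J(r) = ((4 + 9)**2 + 66)*(-28/5 + sqrt(10)/4) = (13**2 + 66)*(-28/5 + sqrt(10)/4) = (169 + 66)*(-28/5 + sqrt(10)/4) = 235*(-28/5 + sqrt(10)/4) = -1316 + 235*sqrt(10)/4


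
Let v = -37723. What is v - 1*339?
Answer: -38062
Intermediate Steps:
v - 1*339 = -37723 - 1*339 = -37723 - 339 = -38062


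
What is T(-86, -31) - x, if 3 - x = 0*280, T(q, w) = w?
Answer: -34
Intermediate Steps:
x = 3 (x = 3 - 0*280 = 3 - 1*0 = 3 + 0 = 3)
T(-86, -31) - x = -31 - 1*3 = -31 - 3 = -34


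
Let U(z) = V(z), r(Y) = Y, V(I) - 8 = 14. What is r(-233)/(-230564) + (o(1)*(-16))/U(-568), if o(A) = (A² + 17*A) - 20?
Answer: 3691587/2536204 ≈ 1.4556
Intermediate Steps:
V(I) = 22 (V(I) = 8 + 14 = 22)
U(z) = 22
o(A) = -20 + A² + 17*A
r(-233)/(-230564) + (o(1)*(-16))/U(-568) = -233/(-230564) + ((-20 + 1² + 17*1)*(-16))/22 = -233*(-1/230564) + ((-20 + 1 + 17)*(-16))*(1/22) = 233/230564 - 2*(-16)*(1/22) = 233/230564 + 32*(1/22) = 233/230564 + 16/11 = 3691587/2536204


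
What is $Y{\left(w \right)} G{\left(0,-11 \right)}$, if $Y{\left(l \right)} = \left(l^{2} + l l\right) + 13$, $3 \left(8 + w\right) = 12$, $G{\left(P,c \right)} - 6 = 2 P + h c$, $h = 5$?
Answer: $-2205$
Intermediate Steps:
$G{\left(P,c \right)} = 6 + 2 P + 5 c$ ($G{\left(P,c \right)} = 6 + \left(2 P + 5 c\right) = 6 + 2 P + 5 c$)
$w = -4$ ($w = -8 + \frac{1}{3} \cdot 12 = -8 + 4 = -4$)
$Y{\left(l \right)} = 13 + 2 l^{2}$ ($Y{\left(l \right)} = \left(l^{2} + l^{2}\right) + 13 = 2 l^{2} + 13 = 13 + 2 l^{2}$)
$Y{\left(w \right)} G{\left(0,-11 \right)} = \left(13 + 2 \left(-4\right)^{2}\right) \left(6 + 2 \cdot 0 + 5 \left(-11\right)\right) = \left(13 + 2 \cdot 16\right) \left(6 + 0 - 55\right) = \left(13 + 32\right) \left(-49\right) = 45 \left(-49\right) = -2205$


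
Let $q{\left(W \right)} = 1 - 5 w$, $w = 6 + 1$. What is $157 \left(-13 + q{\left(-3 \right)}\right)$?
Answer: $-7379$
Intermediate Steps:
$w = 7$
$q{\left(W \right)} = -34$ ($q{\left(W \right)} = 1 - 35 = -34$)
$157 \left(-13 + q{\left(-3 \right)}\right) = 157 \left(-13 - 34\right) = 157 \left(-47\right) = -7379$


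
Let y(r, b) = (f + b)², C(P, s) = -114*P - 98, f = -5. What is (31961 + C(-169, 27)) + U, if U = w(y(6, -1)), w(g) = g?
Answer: 51165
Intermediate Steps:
C(P, s) = -98 - 114*P
y(r, b) = (-5 + b)²
U = 36 (U = (-5 - 1)² = (-6)² = 36)
(31961 + C(-169, 27)) + U = (31961 + (-98 - 114*(-169))) + 36 = (31961 + (-98 + 19266)) + 36 = (31961 + 19168) + 36 = 51129 + 36 = 51165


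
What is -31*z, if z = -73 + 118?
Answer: -1395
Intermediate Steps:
z = 45
-31*z = -31*45 = -1395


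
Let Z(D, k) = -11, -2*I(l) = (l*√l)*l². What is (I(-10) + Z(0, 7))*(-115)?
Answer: 1265 - 57500*I*√10 ≈ 1265.0 - 1.8183e+5*I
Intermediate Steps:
I(l) = -l^(7/2)/2 (I(l) = -l*√l*l²/2 = -l^(3/2)*l²/2 = -l^(7/2)/2)
(I(-10) + Z(0, 7))*(-115) = (-(-500)*I*√10 - 11)*(-115) = (500*I*√10 - 11)*(-115) = (-11 + 500*I*√10)*(-115) = 1265 - 57500*I*√10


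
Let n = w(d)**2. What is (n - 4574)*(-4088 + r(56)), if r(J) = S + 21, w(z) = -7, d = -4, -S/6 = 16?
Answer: 18837575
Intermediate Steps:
S = -96 (S = -6*16 = -96)
r(J) = -75 (r(J) = -96 + 21 = -75)
n = 49 (n = (-7)**2 = 49)
(n - 4574)*(-4088 + r(56)) = (49 - 4574)*(-4088 - 75) = -4525*(-4163) = 18837575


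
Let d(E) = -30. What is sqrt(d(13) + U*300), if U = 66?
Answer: sqrt(19770) ≈ 140.61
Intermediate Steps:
sqrt(d(13) + U*300) = sqrt(-30 + 66*300) = sqrt(-30 + 19800) = sqrt(19770)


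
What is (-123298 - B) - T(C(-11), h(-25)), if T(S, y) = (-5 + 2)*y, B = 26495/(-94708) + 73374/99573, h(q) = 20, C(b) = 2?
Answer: -387394325884983/3143453228 ≈ -1.2324e+5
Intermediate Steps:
B = 1436972719/3143453228 (B = 26495*(-1/94708) + 73374*(1/99573) = -26495/94708 + 24458/33191 = 1436972719/3143453228 ≈ 0.45713)
T(S, y) = -3*y
(-123298 - B) - T(C(-11), h(-25)) = (-123298 - 1*1436972719/3143453228) - (-3)*20 = (-123298 - 1436972719/3143453228) - 1*(-60) = -387582933078663/3143453228 + 60 = -387394325884983/3143453228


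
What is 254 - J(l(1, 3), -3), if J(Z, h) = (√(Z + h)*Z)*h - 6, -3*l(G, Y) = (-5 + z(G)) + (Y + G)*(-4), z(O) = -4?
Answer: 260 + 100*√3/3 ≈ 317.73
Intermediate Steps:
l(G, Y) = 3 + 4*G/3 + 4*Y/3 (l(G, Y) = -((-5 - 4) + (Y + G)*(-4))/3 = -(-9 + (G + Y)*(-4))/3 = -(-9 + (-4*G - 4*Y))/3 = -(-9 - 4*G - 4*Y)/3 = 3 + 4*G/3 + 4*Y/3)
J(Z, h) = -6 + Z*h*√(Z + h) (J(Z, h) = (Z*√(Z + h))*h - 6 = Z*h*√(Z + h) - 6 = -6 + Z*h*√(Z + h))
254 - J(l(1, 3), -3) = 254 - (-6 + (3 + (4/3)*1 + (4/3)*3)*(-3)*√((3 + (4/3)*1 + (4/3)*3) - 3)) = 254 - (-6 + (3 + 4/3 + 4)*(-3)*√((3 + 4/3 + 4) - 3)) = 254 - (-6 + (25/3)*(-3)*√(25/3 - 3)) = 254 - (-6 + (25/3)*(-3)*√(16/3)) = 254 - (-6 + (25/3)*(-3)*(4*√3/3)) = 254 - (-6 - 100*√3/3) = 254 + (6 + 100*√3/3) = 260 + 100*√3/3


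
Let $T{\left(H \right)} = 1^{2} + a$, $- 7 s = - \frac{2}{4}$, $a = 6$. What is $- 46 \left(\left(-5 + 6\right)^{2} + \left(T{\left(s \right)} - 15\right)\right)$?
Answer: $322$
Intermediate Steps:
$s = \frac{1}{14}$ ($s = - \frac{\left(-2\right) \frac{1}{4}}{7} = \left(- \frac{1}{7}\right) \left(- \frac{1}{2}\right) = \frac{1}{14} \approx 0.071429$)
$T{\left(H \right)} = 7$ ($T{\left(H \right)} = 1^{2} + 6 = 1 + 6 = 7$)
$- 46 \left(\left(-5 + 6\right)^{2} + \left(T{\left(s \right)} - 15\right)\right) = - 46 \left(\left(-5 + 6\right)^{2} + \left(7 - 15\right)\right) = - 46 \left(1^{2} + \left(7 - 15\right)\right) = - 46 \left(1 - 8\right) = \left(-46\right) \left(-7\right) = 322$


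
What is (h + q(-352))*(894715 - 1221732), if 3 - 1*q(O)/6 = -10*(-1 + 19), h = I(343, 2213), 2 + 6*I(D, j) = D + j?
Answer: -1494794707/3 ≈ -4.9827e+8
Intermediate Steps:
I(D, j) = -⅓ + D/6 + j/6 (I(D, j) = -⅓ + (D + j)/6 = -⅓ + (D/6 + j/6) = -⅓ + D/6 + j/6)
h = 1277/3 (h = -⅓ + (⅙)*343 + (⅙)*2213 = -⅓ + 343/6 + 2213/6 = 1277/3 ≈ 425.67)
q(O) = 1098 (q(O) = 18 - (-60)*(-1 + 19) = 18 - (-60)*18 = 18 - 6*(-180) = 18 + 1080 = 1098)
(h + q(-352))*(894715 - 1221732) = (1277/3 + 1098)*(894715 - 1221732) = (4571/3)*(-327017) = -1494794707/3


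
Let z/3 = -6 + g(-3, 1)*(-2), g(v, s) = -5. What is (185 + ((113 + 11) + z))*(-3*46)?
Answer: -44298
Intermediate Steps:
z = 12 (z = 3*(-6 - 5*(-2)) = 3*(-6 + 10) = 3*4 = 12)
(185 + ((113 + 11) + z))*(-3*46) = (185 + ((113 + 11) + 12))*(-3*46) = (185 + (124 + 12))*(-138) = (185 + 136)*(-138) = 321*(-138) = -44298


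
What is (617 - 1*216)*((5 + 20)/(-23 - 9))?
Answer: -10025/32 ≈ -313.28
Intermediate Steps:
(617 - 1*216)*((5 + 20)/(-23 - 9)) = (617 - 216)*(25/(-32)) = 401*(25*(-1/32)) = 401*(-25/32) = -10025/32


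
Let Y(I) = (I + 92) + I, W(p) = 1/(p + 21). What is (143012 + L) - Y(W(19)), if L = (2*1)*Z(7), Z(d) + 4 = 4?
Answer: 2858399/20 ≈ 1.4292e+5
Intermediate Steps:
W(p) = 1/(21 + p)
Z(d) = 0 (Z(d) = -4 + 4 = 0)
L = 0 (L = (2*1)*0 = 2*0 = 0)
Y(I) = 92 + 2*I (Y(I) = (92 + I) + I = 92 + 2*I)
(143012 + L) - Y(W(19)) = (143012 + 0) - (92 + 2/(21 + 19)) = 143012 - (92 + 2/40) = 143012 - (92 + 2*(1/40)) = 143012 - (92 + 1/20) = 143012 - 1*1841/20 = 143012 - 1841/20 = 2858399/20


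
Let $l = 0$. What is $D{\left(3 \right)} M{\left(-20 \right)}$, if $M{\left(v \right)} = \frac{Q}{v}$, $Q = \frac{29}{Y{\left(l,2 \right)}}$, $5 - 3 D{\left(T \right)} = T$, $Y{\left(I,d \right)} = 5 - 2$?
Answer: $- \frac{29}{90} \approx -0.32222$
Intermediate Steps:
$Y{\left(I,d \right)} = 3$ ($Y{\left(I,d \right)} = 5 - 2 = 3$)
$D{\left(T \right)} = \frac{5}{3} - \frac{T}{3}$
$Q = \frac{29}{3} \approx 9.6667$
$M{\left(v \right)} = \frac{29}{3 v}$
$D{\left(3 \right)} M{\left(-20 \right)} = \left(\frac{5}{3} - 1\right) \frac{29}{3 \left(-20\right)} = \left(\frac{5}{3} - 1\right) \frac{29}{3} \left(- \frac{1}{20}\right) = \frac{2}{3} \left(- \frac{29}{60}\right) = - \frac{29}{90}$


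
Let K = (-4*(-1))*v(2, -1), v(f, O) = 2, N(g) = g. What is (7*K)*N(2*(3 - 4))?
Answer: -112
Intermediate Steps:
K = 8 (K = -4*(-1)*2 = 4*2 = 8)
(7*K)*N(2*(3 - 4)) = (7*8)*(2*(3 - 4)) = 56*(2*(-1)) = 56*(-2) = -112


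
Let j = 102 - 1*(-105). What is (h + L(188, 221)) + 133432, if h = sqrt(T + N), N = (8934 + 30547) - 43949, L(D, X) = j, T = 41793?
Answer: 133639 + 5*sqrt(1493) ≈ 1.3383e+5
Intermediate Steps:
j = 207 (j = 102 + 105 = 207)
L(D, X) = 207
N = -4468 (N = 39481 - 43949 = -4468)
h = 5*sqrt(1493) (h = sqrt(41793 - 4468) = sqrt(37325) = 5*sqrt(1493) ≈ 193.20)
(h + L(188, 221)) + 133432 = (5*sqrt(1493) + 207) + 133432 = (207 + 5*sqrt(1493)) + 133432 = 133639 + 5*sqrt(1493)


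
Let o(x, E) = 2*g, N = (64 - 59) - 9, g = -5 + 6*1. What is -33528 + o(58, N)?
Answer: -33526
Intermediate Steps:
g = 1 (g = -5 + 6 = 1)
N = -4 (N = 5 - 9 = -4)
o(x, E) = 2 (o(x, E) = 2*1 = 2)
-33528 + o(58, N) = -33528 + 2 = -33526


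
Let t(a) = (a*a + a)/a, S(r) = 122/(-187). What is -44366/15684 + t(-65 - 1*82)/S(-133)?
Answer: 105697979/478362 ≈ 220.96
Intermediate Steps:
S(r) = -122/187 (S(r) = 122*(-1/187) = -122/187)
t(a) = (a + a²)/a (t(a) = (a² + a)/a = (a + a²)/a)
-44366/15684 + t(-65 - 1*82)/S(-133) = -44366/15684 + (1 + (-65 - 1*82))/(-122/187) = -44366*1/15684 + (1 + (-65 - 82))*(-187/122) = -22183/7842 + (1 - 147)*(-187/122) = -22183/7842 - 146*(-187/122) = -22183/7842 + 13651/61 = 105697979/478362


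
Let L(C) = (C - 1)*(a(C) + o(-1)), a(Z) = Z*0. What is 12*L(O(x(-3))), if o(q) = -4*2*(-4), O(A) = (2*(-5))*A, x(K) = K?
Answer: 11136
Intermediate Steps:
O(A) = -10*A
a(Z) = 0
o(q) = 32 (o(q) = -8*(-4) = 32)
L(C) = -32 + 32*C (L(C) = (C - 1)*(0 + 32) = (-1 + C)*32 = -32 + 32*C)
12*L(O(x(-3))) = 12*(-32 + 32*(-10*(-3))) = 12*(-32 + 32*30) = 12*(-32 + 960) = 12*928 = 11136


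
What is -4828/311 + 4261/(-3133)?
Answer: -16451295/974363 ≈ -16.884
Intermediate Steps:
-4828/311 + 4261/(-3133) = -4828*1/311 + 4261*(-1/3133) = -4828/311 - 4261/3133 = -16451295/974363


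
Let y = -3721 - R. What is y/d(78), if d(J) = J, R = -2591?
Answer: -565/39 ≈ -14.487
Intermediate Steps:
y = -1130 (y = -3721 - 1*(-2591) = -3721 + 2591 = -1130)
y/d(78) = -1130/78 = -1130*1/78 = -565/39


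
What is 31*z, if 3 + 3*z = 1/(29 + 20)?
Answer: -4526/147 ≈ -30.789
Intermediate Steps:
z = -146/147 (z = -1 + 1/(3*(29 + 20)) = -1 + (1/3)/49 = -1 + (1/3)*(1/49) = -1 + 1/147 = -146/147 ≈ -0.99320)
31*z = 31*(-146/147) = -4526/147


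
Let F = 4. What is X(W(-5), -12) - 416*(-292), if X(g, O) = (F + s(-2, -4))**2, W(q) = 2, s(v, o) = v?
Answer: 121476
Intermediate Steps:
X(g, O) = 4 (X(g, O) = (4 - 2)**2 = 2**2 = 4)
X(W(-5), -12) - 416*(-292) = 4 - 416*(-292) = 4 + 121472 = 121476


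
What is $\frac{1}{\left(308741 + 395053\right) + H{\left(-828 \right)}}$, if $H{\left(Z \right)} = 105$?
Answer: $\frac{1}{703899} \approx 1.4207 \cdot 10^{-6}$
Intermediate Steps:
$\frac{1}{\left(308741 + 395053\right) + H{\left(-828 \right)}} = \frac{1}{\left(308741 + 395053\right) + 105} = \frac{1}{703794 + 105} = \frac{1}{703899}$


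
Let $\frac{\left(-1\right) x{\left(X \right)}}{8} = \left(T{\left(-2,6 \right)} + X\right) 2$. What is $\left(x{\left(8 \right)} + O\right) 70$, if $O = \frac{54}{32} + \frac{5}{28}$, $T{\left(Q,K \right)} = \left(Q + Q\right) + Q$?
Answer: $- \frac{16875}{8} \approx -2109.4$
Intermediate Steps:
$T{\left(Q,K \right)} = 3 Q$ ($T{\left(Q,K \right)} = 2 Q + Q = 3 Q$)
$x{\left(X \right)} = 96 - 16 X$ ($x{\left(X \right)} = - 8 \left(3 \left(-2\right) + X\right) 2 = - 8 \left(-6 + X\right) 2 = - 8 \left(-12 + 2 X\right) = 96 - 16 X$)
$O = \frac{209}{112}$ ($O = 54 \cdot \frac{1}{32} + 5 \cdot \frac{1}{28} = \frac{27}{16} + \frac{5}{28} = \frac{209}{112} \approx 1.8661$)
$\left(x{\left(8 \right)} + O\right) 70 = \left(\left(96 - 128\right) + \frac{209}{112}\right) 70 = \left(-32 + \frac{209}{112}\right) 70 = \left(- \frac{3375}{112}\right) 70 = - \frac{16875}{8}$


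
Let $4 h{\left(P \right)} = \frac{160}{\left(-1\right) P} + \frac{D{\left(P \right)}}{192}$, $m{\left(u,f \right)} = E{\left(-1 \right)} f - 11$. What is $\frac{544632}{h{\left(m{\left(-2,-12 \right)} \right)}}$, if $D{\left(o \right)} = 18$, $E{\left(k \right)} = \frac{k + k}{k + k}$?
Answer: $\frac{1603396608}{5189} \approx 3.09 \cdot 10^{5}$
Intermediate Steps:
$E{\left(k \right)} = 1$ ($E{\left(k \right)} = \frac{2 k}{2 k} = 2 k \frac{1}{2 k} = 1$)
$m{\left(u,f \right)} = -11 + f$ ($m{\left(u,f \right)} = 1 f - 11 = f - 11 = -11 + f$)
$h{\left(P \right)} = \frac{3}{128} - \frac{40}{P}$ ($h{\left(P \right)} = \frac{\frac{160}{\left(-1\right) P} + \frac{18}{192}}{4} = \frac{160 \left(- \frac{1}{P}\right) + 18 \cdot \frac{1}{192}}{4} = \frac{- \frac{160}{P} + \frac{3}{32}}{4} = \frac{\frac{3}{32} - \frac{160}{P}}{4} = \frac{3}{128} - \frac{40}{P}$)
$\frac{544632}{h{\left(m{\left(-2,-12 \right)} \right)}} = \frac{544632}{\frac{3}{128} - \frac{40}{-11 - 12}} = \frac{544632}{\frac{3}{128} - \frac{40}{-23}} = \frac{544632}{\frac{3}{128} - - \frac{40}{23}} = \frac{544632}{\frac{3}{128} + \frac{40}{23}} = \frac{544632}{\frac{5189}{2944}} = 544632 \cdot \frac{2944}{5189} = \frac{1603396608}{5189}$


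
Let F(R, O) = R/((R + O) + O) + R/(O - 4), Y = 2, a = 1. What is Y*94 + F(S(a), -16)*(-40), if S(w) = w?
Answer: 5930/31 ≈ 191.29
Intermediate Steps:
F(R, O) = R/(-4 + O) + R/(R + 2*O) (F(R, O) = R/((O + R) + O) + R/(-4 + O) = R/(R + 2*O) + R/(-4 + O) = R/(-4 + O) + R/(R + 2*O))
Y*94 + F(S(a), -16)*(-40) = 2*94 + (1*(-4 + 1 + 3*(-16))/(-8*(-16) - 4*1 + 2*(-16)² - 16*1))*(-40) = 188 + (1*(-4 + 1 - 48)/(128 - 4 + 2*256 - 16))*(-40) = 188 + (1*(-51)/(128 - 4 + 512 - 16))*(-40) = 188 + (1*(-51)/620)*(-40) = 188 + (1*(1/620)*(-51))*(-40) = 188 - 51/620*(-40) = 188 + 102/31 = 5930/31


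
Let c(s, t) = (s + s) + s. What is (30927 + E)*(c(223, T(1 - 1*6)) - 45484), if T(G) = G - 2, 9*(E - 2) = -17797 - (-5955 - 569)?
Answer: -11969548720/9 ≈ -1.3300e+9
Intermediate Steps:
E = -11255/9 (E = 2 + (-17797 - (-5955 - 569))/9 = 2 + (-17797 - 1*(-6524))/9 = 2 + (-17797 + 6524)/9 = 2 + (⅑)*(-11273) = 2 - 11273/9 = -11255/9 ≈ -1250.6)
T(G) = -2 + G
c(s, t) = 3*s (c(s, t) = 2*s + s = 3*s)
(30927 + E)*(c(223, T(1 - 1*6)) - 45484) = (30927 - 11255/9)*(3*223 - 45484) = 267088*(669 - 45484)/9 = (267088/9)*(-44815) = -11969548720/9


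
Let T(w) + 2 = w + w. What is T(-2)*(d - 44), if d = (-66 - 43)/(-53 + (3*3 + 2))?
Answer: 1739/7 ≈ 248.43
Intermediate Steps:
T(w) = -2 + 2*w (T(w) = -2 + (w + w) = -2 + 2*w)
d = 109/42 (d = -109/(-53 + (9 + 2)) = -109/(-53 + 11) = -109/(-42) = -109*(-1/42) = 109/42 ≈ 2.5952)
T(-2)*(d - 44) = (-2 + 2*(-2))*(109/42 - 44) = (-2 - 4)*(-1739/42) = -6*(-1739/42) = 1739/7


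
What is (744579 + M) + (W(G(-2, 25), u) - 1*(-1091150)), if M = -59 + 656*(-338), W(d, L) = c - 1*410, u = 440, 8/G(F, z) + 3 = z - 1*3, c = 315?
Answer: 1613847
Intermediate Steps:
G(F, z) = 8/(-6 + z) (G(F, z) = 8/(-3 + (z - 1*3)) = 8/(-3 + (z - 3)) = 8/(-3 + (-3 + z)) = 8/(-6 + z))
W(d, L) = -95 (W(d, L) = 315 - 1*410 = 315 - 410 = -95)
M = -221787 (M = -59 - 221728 = -221787)
(744579 + M) + (W(G(-2, 25), u) - 1*(-1091150)) = (744579 - 221787) + (-95 - 1*(-1091150)) = 522792 + (-95 + 1091150) = 522792 + 1091055 = 1613847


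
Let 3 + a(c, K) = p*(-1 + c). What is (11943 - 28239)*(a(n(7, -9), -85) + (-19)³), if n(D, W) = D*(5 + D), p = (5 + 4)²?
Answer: 2265144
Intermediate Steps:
p = 81 (p = 9² = 81)
a(c, K) = -84 + 81*c (a(c, K) = -3 + 81*(-1 + c) = -3 + (-81 + 81*c) = -84 + 81*c)
(11943 - 28239)*(a(n(7, -9), -85) + (-19)³) = (11943 - 28239)*((-84 + 81*(7*(5 + 7))) + (-19)³) = -16296*((-84 + 81*(7*12)) - 6859) = -16296*((-84 + 81*84) - 6859) = -16296*((-84 + 6804) - 6859) = -16296*(6720 - 6859) = -16296*(-139) = 2265144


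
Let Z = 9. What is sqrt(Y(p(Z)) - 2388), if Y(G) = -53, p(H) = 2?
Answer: I*sqrt(2441) ≈ 49.406*I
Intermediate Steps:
sqrt(Y(p(Z)) - 2388) = sqrt(-53 - 2388) = sqrt(-2441) = I*sqrt(2441)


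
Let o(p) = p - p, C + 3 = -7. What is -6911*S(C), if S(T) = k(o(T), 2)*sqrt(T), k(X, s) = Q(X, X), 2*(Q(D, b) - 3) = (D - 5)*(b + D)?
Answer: -20733*I*sqrt(10) ≈ -65564.0*I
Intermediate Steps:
C = -10 (C = -3 - 7 = -10)
Q(D, b) = 3 + (-5 + D)*(D + b)/2 (Q(D, b) = 3 + ((D - 5)*(b + D))/2 = 3 + ((-5 + D)*(D + b))/2 = 3 + (-5 + D)*(D + b)/2)
o(p) = 0
k(X, s) = 3 + X**2 - 5*X (k(X, s) = 3 + X**2/2 - 5*X/2 - 5*X/2 + X*X/2 = 3 + X**2/2 - 5*X/2 - 5*X/2 + X**2/2 = 3 + X**2 - 5*X)
S(T) = 3*sqrt(T) (S(T) = (3 + 0**2 - 5*0)*sqrt(T) = (3 + 0 + 0)*sqrt(T) = 3*sqrt(T))
-6911*S(C) = -20733*sqrt(-10) = -20733*I*sqrt(10)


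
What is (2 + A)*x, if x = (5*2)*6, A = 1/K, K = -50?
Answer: 594/5 ≈ 118.80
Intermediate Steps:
A = -1/50 (A = 1/(-50) = -1/50 ≈ -0.020000)
x = 60 (x = 10*6 = 60)
(2 + A)*x = (2 - 1/50)*60 = (99/50)*60 = 594/5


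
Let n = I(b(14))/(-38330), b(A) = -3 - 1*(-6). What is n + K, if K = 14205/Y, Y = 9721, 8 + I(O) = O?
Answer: 108905251/74521186 ≈ 1.4614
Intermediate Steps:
b(A) = 3 (b(A) = -3 + 6 = 3)
I(O) = -8 + O
n = 1/7666 (n = (-8 + 3)/(-38330) = -5*(-1/38330) = 1/7666 ≈ 0.00013045)
K = 14205/9721 ≈ 1.4613
n + K = 1/7666 + 14205/9721 = 108905251/74521186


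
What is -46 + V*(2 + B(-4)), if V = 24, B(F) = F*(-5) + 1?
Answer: 506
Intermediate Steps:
B(F) = 1 - 5*F (B(F) = -5*F + 1 = 1 - 5*F)
-46 + V*(2 + B(-4)) = -46 + 24*(2 + (1 - 5*(-4))) = -46 + 24*(2 + (1 + 20)) = -46 + 24*(2 + 21) = -46 + 24*23 = -46 + 552 = 506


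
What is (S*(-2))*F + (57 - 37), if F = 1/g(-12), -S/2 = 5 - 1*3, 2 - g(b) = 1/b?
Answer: 596/25 ≈ 23.840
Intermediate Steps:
g(b) = 2 - 1/b
S = -4 (S = -2*(5 - 1*3) = -2*(5 - 3) = -2*2 = -4)
F = 12/25 (F = 1/(2 - 1/(-12)) = 1/(2 - 1*(-1/12)) = 1/(2 + 1/12) = 1/(25/12) = 12/25 ≈ 0.48000)
(S*(-2))*F + (57 - 37) = -4*(-2)*(12/25) + (57 - 37) = 8*(12/25) + 20 = 96/25 + 20 = 596/25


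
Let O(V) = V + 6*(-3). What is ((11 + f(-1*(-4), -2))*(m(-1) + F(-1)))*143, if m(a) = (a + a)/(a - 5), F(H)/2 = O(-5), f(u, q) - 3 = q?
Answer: -78364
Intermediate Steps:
O(V) = -18 + V (O(V) = V - 18 = -18 + V)
f(u, q) = 3 + q
F(H) = -46 (F(H) = 2*(-18 - 5) = 2*(-23) = -46)
m(a) = 2*a/(-5 + a) (m(a) = (2*a)/(-5 + a) = 2*a/(-5 + a))
((11 + f(-1*(-4), -2))*(m(-1) + F(-1)))*143 = ((11 + (3 - 2))*(2*(-1)/(-5 - 1) - 46))*143 = ((11 + 1)*(2*(-1)/(-6) - 46))*143 = (12*(2*(-1)*(-⅙) - 46))*143 = (12*(⅓ - 46))*143 = (12*(-137/3))*143 = -548*143 = -78364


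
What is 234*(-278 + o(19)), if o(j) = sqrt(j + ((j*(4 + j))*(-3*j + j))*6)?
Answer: -65052 + 1638*I*sqrt(2033) ≈ -65052.0 + 73856.0*I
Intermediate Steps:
o(j) = sqrt(j - 12*j**2*(4 + j)) (o(j) = sqrt(j + ((j*(4 + j))*(-2*j))*6) = sqrt(j - 2*j**2*(4 + j)*6) = sqrt(j - 12*j**2*(4 + j)))
234*(-278 + o(19)) = 234*(-278 + sqrt(19*(1 - 48*19 - 12*19**2))) = 234*(-278 + sqrt(19*(1 - 912 - 12*361))) = 234*(-278 + sqrt(19*(1 - 912 - 4332))) = 234*(-278 + sqrt(19*(-5243))) = 234*(-278 + sqrt(-99617)) = 234*(-278 + 7*I*sqrt(2033)) = -65052 + 1638*I*sqrt(2033)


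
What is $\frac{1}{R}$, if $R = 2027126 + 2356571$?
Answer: $\frac{1}{4383697} \approx 2.2812 \cdot 10^{-7}$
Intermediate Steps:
$R = 4383697$
$\frac{1}{R} = \frac{1}{4383697}$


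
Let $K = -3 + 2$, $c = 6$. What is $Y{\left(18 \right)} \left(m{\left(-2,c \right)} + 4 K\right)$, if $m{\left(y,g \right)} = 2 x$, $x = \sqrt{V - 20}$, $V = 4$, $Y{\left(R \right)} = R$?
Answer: $-72 + 144 i \approx -72.0 + 144.0 i$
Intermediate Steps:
$x = 4 i$ ($x = \sqrt{4 - 20} = \sqrt{-16} = 4 i \approx 4.0 i$)
$K = -1$
$m{\left(y,g \right)} = 8 i$ ($m{\left(y,g \right)} = 2 \cdot 4 i = 8 i$)
$Y{\left(18 \right)} \left(m{\left(-2,c \right)} + 4 K\right) = 18 \left(8 i + 4 \left(-1\right)\right) = 18 \left(8 i - 4\right) = 18 \left(-4 + 8 i\right) = -72 + 144 i$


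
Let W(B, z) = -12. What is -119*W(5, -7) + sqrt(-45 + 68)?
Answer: 1428 + sqrt(23) ≈ 1432.8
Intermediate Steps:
-119*W(5, -7) + sqrt(-45 + 68) = -119*(-12) + sqrt(-45 + 68) = 1428 + sqrt(23)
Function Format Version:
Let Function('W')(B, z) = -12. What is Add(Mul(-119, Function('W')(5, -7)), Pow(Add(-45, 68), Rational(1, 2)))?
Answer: Add(1428, Pow(23, Rational(1, 2))) ≈ 1432.8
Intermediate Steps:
Add(Mul(-119, Function('W')(5, -7)), Pow(Add(-45, 68), Rational(1, 2))) = Add(Mul(-119, -12), Pow(Add(-45, 68), Rational(1, 2))) = Add(1428, Pow(23, Rational(1, 2)))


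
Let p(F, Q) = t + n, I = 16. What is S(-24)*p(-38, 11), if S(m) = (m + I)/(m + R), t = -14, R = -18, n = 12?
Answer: -8/21 ≈ -0.38095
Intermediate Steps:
p(F, Q) = -2 (p(F, Q) = -14 + 12 = -2)
S(m) = (16 + m)/(-18 + m) (S(m) = (m + 16)/(m - 18) = (16 + m)/(-18 + m))
S(-24)*p(-38, 11) = ((16 - 24)/(-18 - 24))*(-2) = (-8/(-42))*(-2) = -1/42*(-8)*(-2) = (4/21)*(-2) = -8/21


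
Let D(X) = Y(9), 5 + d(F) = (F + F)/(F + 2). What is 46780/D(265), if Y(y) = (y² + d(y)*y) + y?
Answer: 514580/657 ≈ 783.23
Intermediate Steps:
d(F) = -5 + 2*F/(2 + F) (d(F) = -5 + (F + F)/(F + 2) = -5 + (2*F)/(2 + F) = -5 + 2*F/(2 + F))
Y(y) = y + y² + y*(-10 - 3*y)/(2 + y) (Y(y) = (y² + ((-10 - 3*y)/(2 + y))*y) + y = (y² + y*(-10 - 3*y)/(2 + y)) + y = y + y² + y*(-10 - 3*y)/(2 + y))
D(X) = 657/11 (D(X) = 9*(-8 + 9²)/(2 + 9) = 9*(-8 + 81)/11 = 9*(1/11)*73 = 657/11)
46780/D(265) = 46780/(657/11) = 46780*(11/657) = 514580/657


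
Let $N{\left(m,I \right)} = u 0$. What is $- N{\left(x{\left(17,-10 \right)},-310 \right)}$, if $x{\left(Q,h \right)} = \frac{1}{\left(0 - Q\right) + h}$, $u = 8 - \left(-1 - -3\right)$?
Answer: $0$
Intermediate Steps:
$u = 6$ ($u = 8 - \left(-1 + 3\right) = 8 - 2 = 6$)
$x{\left(Q,h \right)} = \frac{1}{h - Q}$ ($x{\left(Q,h \right)} = \frac{1}{- Q + h} = \frac{1}{h - Q}$)
$N{\left(m,I \right)} = 0$ ($N{\left(m,I \right)} = 6 \cdot 0 = 0$)
$- N{\left(x{\left(17,-10 \right)},-310 \right)} = \left(-1\right) 0 = 0$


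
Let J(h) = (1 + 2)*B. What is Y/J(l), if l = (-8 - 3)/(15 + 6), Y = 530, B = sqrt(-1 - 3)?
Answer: -265*I/3 ≈ -88.333*I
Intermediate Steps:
B = 2*I (B = sqrt(-4) = 2*I ≈ 2.0*I)
l = -11/21 ≈ -0.52381
J(h) = 6*I (J(h) = (1 + 2)*(2*I) = 3*(2*I) = 6*I)
Y/J(l) = 530/((6*I)) = 530*(-I/6) = -265*I/3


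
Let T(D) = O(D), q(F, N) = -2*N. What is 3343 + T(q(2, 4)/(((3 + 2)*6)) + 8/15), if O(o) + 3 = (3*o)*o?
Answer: 250516/75 ≈ 3340.2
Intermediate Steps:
O(o) = -3 + 3*o² (O(o) = -3 + (3*o)*o = -3 + 3*o²)
T(D) = -3 + 3*D²
3343 + T(q(2, 4)/(((3 + 2)*6)) + 8/15) = 3343 + (-3 + 3*((-2*4)/(((3 + 2)*6)) + 8/15)²) = 3343 + (-3 + 3*(-8/(5*6) + 8*(1/15))²) = 3343 + (-3 + 3*(-8/30 + 8/15)²) = 3343 + (-3 + 3*(-8*1/30 + 8/15)²) = 3343 + (-3 + 3*(-4/15 + 8/15)²) = 3343 + (-3 + 3*(4/15)²) = 3343 + (-3 + 3*(16/225)) = 3343 + (-3 + 16/75) = 3343 - 209/75 = 250516/75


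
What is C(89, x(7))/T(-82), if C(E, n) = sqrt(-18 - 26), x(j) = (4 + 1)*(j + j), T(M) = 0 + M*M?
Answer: I*sqrt(11)/3362 ≈ 0.0009865*I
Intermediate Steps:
T(M) = M**2 (T(M) = 0 + M**2 = M**2)
x(j) = 10*j (x(j) = 5*(2*j) = 10*j)
C(E, n) = 2*I*sqrt(11) (C(E, n) = sqrt(-44) = 2*I*sqrt(11))
C(89, x(7))/T(-82) = (2*I*sqrt(11))/((-82)**2) = (2*I*sqrt(11))/6724 = (2*I*sqrt(11))*(1/6724) = I*sqrt(11)/3362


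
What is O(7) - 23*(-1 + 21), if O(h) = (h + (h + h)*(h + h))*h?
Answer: 961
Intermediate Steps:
O(h) = h*(h + 4*h²) (O(h) = (h + (2*h)*(2*h))*h = (h + 4*h²)*h = h*(h + 4*h²))
O(7) - 23*(-1 + 21) = 7²*(1 + 4*7) - 23*(-1 + 21) = 49*(1 + 28) - 23*20 = 49*29 - 460 = 1421 - 460 = 961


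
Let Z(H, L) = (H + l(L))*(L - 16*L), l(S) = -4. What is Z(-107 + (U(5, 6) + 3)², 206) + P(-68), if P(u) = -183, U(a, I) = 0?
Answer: 314997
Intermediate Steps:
Z(H, L) = -15*L*(-4 + H) (Z(H, L) = (H - 4)*(L - 16*L) = (-4 + H)*(-15*L) = -15*L*(-4 + H))
Z(-107 + (U(5, 6) + 3)², 206) + P(-68) = 15*206*(4 - (-107 + (0 + 3)²)) - 183 = 15*206*(4 - (-107 + 3²)) - 183 = 15*206*(4 - (-107 + 9)) - 183 = 15*206*(4 - 1*(-98)) - 183 = 15*206*(4 + 98) - 183 = 15*206*102 - 183 = 315180 - 183 = 314997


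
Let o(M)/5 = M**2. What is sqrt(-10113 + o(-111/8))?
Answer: I*sqrt(585627)/8 ≈ 95.658*I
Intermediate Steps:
o(M) = 5*M**2
sqrt(-10113 + o(-111/8)) = sqrt(-10113 + 5*(-111/8)**2) = sqrt(-10113 + 5*(12321/64)) = sqrt(-10113 + 61605/64) = sqrt(-585627/64) = I*sqrt(585627)/8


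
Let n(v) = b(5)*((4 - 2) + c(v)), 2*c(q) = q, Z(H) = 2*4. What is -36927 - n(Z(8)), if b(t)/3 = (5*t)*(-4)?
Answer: -35127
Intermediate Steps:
Z(H) = 8
b(t) = -60*t (b(t) = 3*((5*t)*(-4)) = 3*(-20*t) = -60*t)
c(q) = q/2
n(v) = -600 - 150*v (n(v) = (-60*5)*((4 - 2) + v/2) = -300*(2 + v/2) = -600 - 150*v)
-36927 - n(Z(8)) = -36927 - (-600 - 150*8) = -36927 - (-600 - 1200) = -36927 - 1*(-1800) = -36927 + 1800 = -35127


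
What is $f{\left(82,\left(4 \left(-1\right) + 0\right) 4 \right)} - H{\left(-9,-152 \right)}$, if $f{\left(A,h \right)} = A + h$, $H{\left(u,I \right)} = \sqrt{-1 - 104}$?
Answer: $66 - i \sqrt{105} \approx 66.0 - 10.247 i$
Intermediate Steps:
$H{\left(u,I \right)} = i \sqrt{105}$ ($H{\left(u,I \right)} = \sqrt{-105} = i \sqrt{105}$)
$f{\left(82,\left(4 \left(-1\right) + 0\right) 4 \right)} - H{\left(-9,-152 \right)} = \left(82 + \left(4 \left(-1\right) + 0\right) 4\right) - i \sqrt{105} = \left(82 + \left(-4 + 0\right) 4\right) - i \sqrt{105} = \left(82 - 16\right) - i \sqrt{105} = 66 - i \sqrt{105}$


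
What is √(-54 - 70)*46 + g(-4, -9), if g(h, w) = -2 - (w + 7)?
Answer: 92*I*√31 ≈ 512.23*I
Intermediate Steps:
g(h, w) = -9 - w (g(h, w) = -2 - (7 + w) = -2 + (-7 - w) = -9 - w)
√(-54 - 70)*46 + g(-4, -9) = √(-54 - 70)*46 + (-9 - 1*(-9)) = √(-124)*46 + (-9 + 9) = (2*I*√31)*46 + 0 = 92*I*√31 + 0 = 92*I*√31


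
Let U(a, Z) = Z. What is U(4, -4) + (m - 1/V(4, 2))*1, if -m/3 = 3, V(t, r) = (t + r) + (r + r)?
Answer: -131/10 ≈ -13.100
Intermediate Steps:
V(t, r) = t + 3*r (V(t, r) = (r + t) + 2*r = t + 3*r)
m = -9 (m = -3*3 = -9)
U(4, -4) + (m - 1/V(4, 2))*1 = -4 + (-9 - 1/(4 + 3*2))*1 = -4 + (-9 - 1/(4 + 6))*1 = -4 + (-9 - 1/10)*1 = -4 + (-9 - 1*⅒)*1 = -4 + (-9 - ⅒)*1 = -4 - 91/10*1 = -4 - 91/10 = -131/10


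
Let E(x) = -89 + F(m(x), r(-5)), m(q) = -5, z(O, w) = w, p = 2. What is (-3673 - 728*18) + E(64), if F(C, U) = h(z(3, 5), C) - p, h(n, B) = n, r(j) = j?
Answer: -16863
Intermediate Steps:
F(C, U) = 3 (F(C, U) = 5 - 1*2 = 5 - 2 = 3)
E(x) = -86 (E(x) = -89 + 3 = -86)
(-3673 - 728*18) + E(64) = (-3673 - 728*18) - 86 = (-3673 - 13104) - 86 = -16777 - 86 = -16863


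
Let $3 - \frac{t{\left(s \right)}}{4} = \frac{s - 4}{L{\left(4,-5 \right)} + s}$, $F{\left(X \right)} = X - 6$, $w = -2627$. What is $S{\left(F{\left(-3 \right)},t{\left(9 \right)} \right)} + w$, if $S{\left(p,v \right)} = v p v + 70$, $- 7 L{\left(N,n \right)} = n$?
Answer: $- \frac{996022}{289} \approx -3446.4$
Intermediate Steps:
$L{\left(N,n \right)} = - \frac{n}{7}$
$F{\left(X \right)} = -6 + X$ ($F{\left(X \right)} = X - 6 = -6 + X$)
$t{\left(s \right)} = 12 - \frac{4 \left(-4 + s\right)}{\frac{5}{7} + s}$ ($t{\left(s \right)} = 12 - 4 \frac{s - 4}{\left(- \frac{1}{7}\right) \left(-5\right) + s} = 12 - 4 \frac{-4 + s}{\frac{5}{7} + s} = 12 - \frac{4 \left(-4 + s\right)}{\frac{5}{7} + s}$)
$S{\left(p,v \right)} = 70 + p v^{2}$ ($S{\left(p,v \right)} = p v v + 70 = p v^{2} + 70 = 70 + p v^{2}$)
$S{\left(F{\left(-3 \right)},t{\left(9 \right)} \right)} + w = \left(70 + \left(-6 - 3\right) \left(\frac{4 \left(43 + 14 \cdot 9\right)}{5 + 7 \cdot 9}\right)^{2}\right) - 2627 = \left(70 - 9 \left(\frac{4 \left(43 + 126\right)}{5 + 63}\right)^{2}\right) - 2627 = \left(70 - 9 \left(4 \cdot \frac{1}{68} \cdot 169\right)^{2}\right) - 2627 = \left(70 - 9 \left(\frac{169}{17}\right)^{2}\right) - 2627 = \left(70 - \frac{257049}{289}\right) - 2627 = - \frac{236819}{289} - 2627 = - \frac{996022}{289}$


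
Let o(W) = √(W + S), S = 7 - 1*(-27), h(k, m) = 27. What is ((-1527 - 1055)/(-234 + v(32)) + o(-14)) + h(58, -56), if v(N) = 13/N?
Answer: 284449/7475 + 2*√5 ≈ 42.526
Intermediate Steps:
S = 34 (S = 7 + 27 = 34)
o(W) = √(34 + W) (o(W) = √(W + 34) = √(34 + W))
((-1527 - 1055)/(-234 + v(32)) + o(-14)) + h(58, -56) = ((-1527 - 1055)/(-234 + 13/32) + √(34 - 14)) + 27 = (-2582/(-234 + 13*(1/32)) + √20) + 27 = (-2582/(-234 + 13/32) + 2*√5) + 27 = (-2582/(-7475/32) + 2*√5) + 27 = (-2582*(-32/7475) + 2*√5) + 27 = (82624/7475 + 2*√5) + 27 = 284449/7475 + 2*√5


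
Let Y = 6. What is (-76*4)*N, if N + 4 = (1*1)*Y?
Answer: -608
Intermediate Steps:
N = 2 (N = -4 + (1*1)*6 = -4 + 1*6 = -4 + 6 = 2)
(-76*4)*N = -76*4*2 = -19*16*2 = -304*2 = -608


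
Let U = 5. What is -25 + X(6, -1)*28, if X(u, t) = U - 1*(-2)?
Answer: 171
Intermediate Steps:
X(u, t) = 7 (X(u, t) = 5 - 1*(-2) = 5 + 2 = 7)
-25 + X(6, -1)*28 = -25 + 7*28 = -25 + 196 = 171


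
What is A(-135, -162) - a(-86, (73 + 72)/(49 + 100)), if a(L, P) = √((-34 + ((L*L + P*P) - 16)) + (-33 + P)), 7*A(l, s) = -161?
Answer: -23 - √162398543/149 ≈ -108.53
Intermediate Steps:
A(l, s) = -23 (A(l, s) = (⅐)*(-161) = -23)
a(L, P) = √(-83 + P + L² + P²) (a(L, P) = √((-34 + ((L² + P²) - 16)) + (-33 + P)) = √((-34 + (-16 + L² + P²)) + (-33 + P)) = √((-50 + L² + P²) + (-33 + P)) = √(-83 + P + L² + P²))
A(-135, -162) - a(-86, (73 + 72)/(49 + 100)) = -23 - √(-83 + (73 + 72)/(49 + 100) + (-86)² + ((73 + 72)/(49 + 100))²) = -23 - √(-83 + 145/149 + 7396 + (145/149)²) = -23 - √(-83 + 145/149 + 7396 + 21025/22201) = -23 - √(162398543/22201) = -23 - √162398543/149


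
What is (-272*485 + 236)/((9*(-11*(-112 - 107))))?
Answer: -131684/21681 ≈ -6.0737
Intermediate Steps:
(-272*485 + 236)/((9*(-11*(-112 - 107)))) = (-131920 + 236)/((9*(-11*(-219)))) = -131684/(9*2409) = -131684/21681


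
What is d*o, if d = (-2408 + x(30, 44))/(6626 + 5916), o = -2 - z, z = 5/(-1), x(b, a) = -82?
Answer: -3735/6271 ≈ -0.59560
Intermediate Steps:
z = -5 (z = 5*(-1) = -5)
o = 3 (o = -2 - 1*(-5) = -2 + 5 = 3)
d = -1245/6271 (d = (-2408 - 82)/(6626 + 5916) = -2490/12542 = -2490*1/12542 = -1245/6271 ≈ -0.19853)
d*o = -1245/6271*3 = -3735/6271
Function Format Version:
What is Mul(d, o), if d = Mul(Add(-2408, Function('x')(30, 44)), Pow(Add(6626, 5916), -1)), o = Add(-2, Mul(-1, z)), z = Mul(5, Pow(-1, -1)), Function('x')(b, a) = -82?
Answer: Rational(-3735, 6271) ≈ -0.59560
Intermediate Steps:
z = -5 (z = Mul(5, -1) = -5)
o = 3 (o = Add(-2, Mul(-1, -5)) = Add(-2, 5) = 3)
d = Rational(-1245, 6271) (d = Mul(Add(-2408, -82), Pow(Add(6626, 5916), -1)) = Mul(-2490, Pow(12542, -1)) = Mul(-2490, Rational(1, 12542)) = Rational(-1245, 6271) ≈ -0.19853)
Mul(d, o) = Mul(Rational(-1245, 6271), 3) = Rational(-3735, 6271)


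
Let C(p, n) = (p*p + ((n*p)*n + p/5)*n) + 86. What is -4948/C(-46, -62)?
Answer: -12370/27414651 ≈ -0.00045122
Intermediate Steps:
C(p, n) = 86 + p**2 + n*(p/5 + p*n**2) (C(p, n) = (p**2 + (p*n**2 + p*(1/5))*n) + 86 = (p**2 + (p*n**2 + p/5)*n) + 86 = (p**2 + (p/5 + p*n**2)*n) + 86 = (p**2 + n*(p/5 + p*n**2)) + 86 = 86 + p**2 + n*(p/5 + p*n**2))
-4948/C(-46, -62) = -4948/(86 + (-46)**2 - 46*(-62)**3 + (1/5)*(-62)*(-46)) = -4948/(86 + 2116 - 46*(-238328) + 2852/5) = -4948/(86 + 2116 + 10963088 + 2852/5) = -4948/54829302/5 = -4948*5/54829302 = -12370/27414651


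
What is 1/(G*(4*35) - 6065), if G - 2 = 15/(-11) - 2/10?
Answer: -11/66043 ≈ -0.00016656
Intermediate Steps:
G = 24/55 (G = 2 + (15/(-11) - 2/10) = 2 + (15*(-1/11) - 2*⅒) = 2 + (-15/11 - ⅕) = 2 - 86/55 = 24/55 ≈ 0.43636)
1/(G*(4*35) - 6065) = 1/(24*(4*35)/55 - 6065) = 1/((24/55)*140 - 6065) = 1/(672/11 - 6065) = 1/(-66043/11) = -11/66043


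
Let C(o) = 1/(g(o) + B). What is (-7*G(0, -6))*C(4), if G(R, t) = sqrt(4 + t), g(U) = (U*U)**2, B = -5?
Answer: -7*I*sqrt(2)/251 ≈ -0.03944*I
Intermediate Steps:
g(U) = U**4 (g(U) = (U**2)**2 = U**4)
C(o) = 1/(-5 + o**4) (C(o) = 1/(o**4 - 5) = 1/(-5 + o**4))
(-7*G(0, -6))*C(4) = (-7*sqrt(4 - 6))/(-5 + 4**4) = (-7*I*sqrt(2))/(-5 + 256) = -7*I*sqrt(2)/251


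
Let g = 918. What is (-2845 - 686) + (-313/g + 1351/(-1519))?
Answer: -703641481/199206 ≈ -3532.2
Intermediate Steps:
(-2845 - 686) + (-313/g + 1351/(-1519)) = (-2845 - 686) + (-313/918 + 1351/(-1519)) = -3531 + (-313*1/918 + 1351*(-1/1519)) = -3531 + (-313/918 - 193/217) = -3531 - 245095/199206 = -703641481/199206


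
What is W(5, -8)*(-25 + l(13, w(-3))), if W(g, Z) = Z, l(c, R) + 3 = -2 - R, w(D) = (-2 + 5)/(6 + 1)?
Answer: 1704/7 ≈ 243.43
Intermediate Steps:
w(D) = 3/7
l(c, R) = -5 - R (l(c, R) = -3 + (-2 - R) = -5 - R)
W(5, -8)*(-25 + l(13, w(-3))) = -8*(-25 + (-5 - 1*3/7)) = -8*(-25 + (-5 - 3/7)) = -8*(-25 - 38/7) = -8*(-213/7) = 1704/7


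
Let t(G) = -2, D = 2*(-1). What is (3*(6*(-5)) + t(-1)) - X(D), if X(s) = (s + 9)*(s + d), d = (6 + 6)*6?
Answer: -582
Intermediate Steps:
D = -2
d = 72 (d = 12*6 = 72)
X(s) = (9 + s)*(72 + s) (X(s) = (s + 9)*(s + 72) = (9 + s)*(72 + s))
(3*(6*(-5)) + t(-1)) - X(D) = (3*(6*(-5)) - 2) - (648 + (-2)² + 81*(-2)) = (3*(-30) - 2) - (648 + 4 - 162) = (-90 - 2) - 1*490 = -92 - 490 = -582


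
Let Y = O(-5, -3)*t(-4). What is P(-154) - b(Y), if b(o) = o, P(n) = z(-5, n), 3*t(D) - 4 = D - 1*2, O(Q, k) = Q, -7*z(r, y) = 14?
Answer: -16/3 ≈ -5.3333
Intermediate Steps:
z(r, y) = -2 (z(r, y) = -1/7*14 = -2)
t(D) = 2/3 + D/3 (t(D) = 4/3 + (D - 1*2)/3 = 4/3 + (D - 2)/3 = 4/3 + (-2 + D)/3 = 4/3 + (-2/3 + D/3) = 2/3 + D/3)
P(n) = -2
Y = 10/3 (Y = -5*(2/3 + (1/3)*(-4)) = -5*(2/3 - 4/3) = -5*(-2/3) = 10/3 ≈ 3.3333)
P(-154) - b(Y) = -2 - 1*10/3 = -2 - 10/3 = -16/3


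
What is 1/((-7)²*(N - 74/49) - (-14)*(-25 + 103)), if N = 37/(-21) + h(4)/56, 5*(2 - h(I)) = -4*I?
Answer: 60/56173 ≈ 0.0010681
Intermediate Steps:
h(I) = 2 + 4*I/5 (h(I) = 2 - (-4)*I/5 = 2 + 4*I/5)
N = -701/420 (N = 37/(-21) + (2 + (⅘)*4)/56 = 37*(-1/21) + (2 + 16/5)*(1/56) = -37/21 + (26/5)*(1/56) = -37/21 + 13/140 = -701/420 ≈ -1.6690)
1/((-7)²*(N - 74/49) - (-14)*(-25 + 103)) = 1/((-7)²*(-701/420 - 74/49) - (-14)*(-25 + 103)) = 1/(49*(-701/420 - 74*1/49) - (-14)*78) = 1/(49*(-701/420 - 74/49) - 1*(-1092)) = 1/(49*(-9347/2940) + 1092) = 1/(-9347/60 + 1092) = 1/(56173/60) = 60/56173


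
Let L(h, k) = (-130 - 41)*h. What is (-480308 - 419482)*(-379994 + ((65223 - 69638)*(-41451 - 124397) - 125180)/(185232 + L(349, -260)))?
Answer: 14089899472094060/41851 ≈ 3.3667e+11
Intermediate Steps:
L(h, k) = -171*h
(-480308 - 419482)*(-379994 + ((65223 - 69638)*(-41451 - 124397) - 125180)/(185232 + L(349, -260))) = (-480308 - 419482)*(-379994 + ((65223 - 69638)*(-41451 - 124397) - 125180)/(185232 - 171*349)) = -899790*(-379994 + (-4415*(-165848) - 125180)/(185232 - 59679)) = -899790*(-379994 + (732218920 - 125180)/125553) = -899790*(-379994 + 732093740*(1/125553)) = -899790*(-379994 + 732093740/125553) = -899790*(-46977292942/125553) = 14089899472094060/41851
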